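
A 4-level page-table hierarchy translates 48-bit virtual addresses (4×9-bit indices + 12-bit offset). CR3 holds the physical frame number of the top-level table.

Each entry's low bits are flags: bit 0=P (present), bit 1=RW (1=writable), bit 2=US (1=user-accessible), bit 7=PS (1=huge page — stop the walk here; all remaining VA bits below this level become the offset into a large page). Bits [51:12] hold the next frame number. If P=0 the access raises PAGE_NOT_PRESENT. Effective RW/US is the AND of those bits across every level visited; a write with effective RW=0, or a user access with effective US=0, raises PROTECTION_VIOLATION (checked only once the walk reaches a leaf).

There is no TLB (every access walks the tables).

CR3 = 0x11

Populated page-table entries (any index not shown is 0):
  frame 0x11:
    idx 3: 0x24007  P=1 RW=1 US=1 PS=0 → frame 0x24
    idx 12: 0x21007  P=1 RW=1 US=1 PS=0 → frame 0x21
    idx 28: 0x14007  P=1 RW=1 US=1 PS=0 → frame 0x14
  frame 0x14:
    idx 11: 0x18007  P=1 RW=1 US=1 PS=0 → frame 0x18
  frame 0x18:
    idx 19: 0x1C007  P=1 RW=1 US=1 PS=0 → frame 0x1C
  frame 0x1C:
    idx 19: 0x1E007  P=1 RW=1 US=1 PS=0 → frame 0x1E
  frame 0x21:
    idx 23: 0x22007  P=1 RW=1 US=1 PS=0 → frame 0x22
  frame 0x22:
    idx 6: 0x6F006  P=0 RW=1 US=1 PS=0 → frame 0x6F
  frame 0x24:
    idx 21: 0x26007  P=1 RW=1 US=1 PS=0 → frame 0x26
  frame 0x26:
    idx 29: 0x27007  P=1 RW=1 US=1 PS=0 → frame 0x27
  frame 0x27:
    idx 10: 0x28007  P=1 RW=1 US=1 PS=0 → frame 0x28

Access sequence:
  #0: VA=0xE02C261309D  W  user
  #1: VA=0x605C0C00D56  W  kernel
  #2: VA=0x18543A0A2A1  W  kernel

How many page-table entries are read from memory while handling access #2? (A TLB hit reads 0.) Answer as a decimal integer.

Per-access translation:
#0 VA=0xE02C261309D (w,user):
  [0] read 0x11 idx=28: raw=0x14007 flags P=1 W=1 U=1 S=0
  [1] read 0x14 idx=11: raw=0x18007 flags P=1 W=1 U=1 S=0
  [2] read 0x18 idx=19: raw=0x1C007 flags P=1 W=1 U=1 S=0
  [3] read 0x1C idx=19: raw=0x1E007 flags P=1 W=1 U=1 S=0
  ✓ 0x1E09D  — 4 lookups
#1 VA=0x605C0C00D56 (w,kernel):
  [0] read 0x11 idx=12: raw=0x21007 flags P=1 W=1 U=1 S=0
  [1] read 0x21 idx=23: raw=0x22007 flags P=1 W=1 U=1 S=0
  [2] read 0x22 idx=6: raw=0x6F006 flags P=0 W=1 U=1 S=0
  ✗ PAGE_NOT_PRESENT  [3 reads]
#2 VA=0x18543A0A2A1 (w,kernel):
  [0] read 0x11 idx=3: raw=0x24007 flags P=1 W=1 U=1 S=0
  [1] read 0x24 idx=21: raw=0x26007 flags P=1 W=1 U=1 S=0
  [2] read 0x26 idx=29: raw=0x27007 flags P=1 W=1 U=1 S=0
  [3] read 0x27 idx=10: raw=0x28007 flags P=1 W=1 U=1 S=0
  ✓ 0x282A1  — 4 lookups

Entries read for #2: 4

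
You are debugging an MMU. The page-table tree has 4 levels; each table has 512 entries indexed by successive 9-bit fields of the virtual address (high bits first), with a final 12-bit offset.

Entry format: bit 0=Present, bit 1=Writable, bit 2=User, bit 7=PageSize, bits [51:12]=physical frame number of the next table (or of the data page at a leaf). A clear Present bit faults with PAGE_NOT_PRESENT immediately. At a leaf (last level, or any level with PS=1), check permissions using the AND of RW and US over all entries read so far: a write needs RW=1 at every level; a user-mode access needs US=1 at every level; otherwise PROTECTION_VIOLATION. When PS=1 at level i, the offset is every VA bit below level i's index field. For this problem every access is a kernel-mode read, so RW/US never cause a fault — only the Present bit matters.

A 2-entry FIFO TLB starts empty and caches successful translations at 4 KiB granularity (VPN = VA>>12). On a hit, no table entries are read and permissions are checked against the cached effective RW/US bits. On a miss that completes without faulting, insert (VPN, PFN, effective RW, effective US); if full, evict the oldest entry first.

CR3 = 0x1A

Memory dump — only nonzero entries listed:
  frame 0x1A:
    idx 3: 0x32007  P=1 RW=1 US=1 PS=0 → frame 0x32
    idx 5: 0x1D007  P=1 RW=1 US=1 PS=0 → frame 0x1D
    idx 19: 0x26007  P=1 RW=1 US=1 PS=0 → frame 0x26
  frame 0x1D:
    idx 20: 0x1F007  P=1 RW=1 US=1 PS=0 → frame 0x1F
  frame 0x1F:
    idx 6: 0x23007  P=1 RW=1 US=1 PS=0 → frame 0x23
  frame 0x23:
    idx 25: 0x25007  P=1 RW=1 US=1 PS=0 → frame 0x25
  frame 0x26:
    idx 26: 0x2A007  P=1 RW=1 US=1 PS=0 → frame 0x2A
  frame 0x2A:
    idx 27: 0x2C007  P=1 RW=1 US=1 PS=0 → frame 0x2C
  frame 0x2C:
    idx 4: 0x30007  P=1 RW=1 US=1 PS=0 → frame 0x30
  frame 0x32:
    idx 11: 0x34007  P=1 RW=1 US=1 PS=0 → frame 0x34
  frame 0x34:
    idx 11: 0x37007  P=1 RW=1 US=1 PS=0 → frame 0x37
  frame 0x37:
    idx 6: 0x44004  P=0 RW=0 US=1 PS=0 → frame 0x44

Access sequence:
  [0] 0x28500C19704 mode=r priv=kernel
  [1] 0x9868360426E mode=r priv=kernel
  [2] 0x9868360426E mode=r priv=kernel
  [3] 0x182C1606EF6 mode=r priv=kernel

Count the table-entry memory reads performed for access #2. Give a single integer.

Walk each access:
#0 VA=0x28500C19704 (r,kernel):
  [0] read 0x1A idx=5: raw=0x1D007 flags P=1 W=1 U=1 S=0
  [1] read 0x1D idx=20: raw=0x1F007 flags P=1 W=1 U=1 S=0
  [2] read 0x1F idx=6: raw=0x23007 flags P=1 W=1 U=1 S=0
  [3] read 0x23 idx=25: raw=0x25007 flags P=1 W=1 U=1 S=0
  → PA=0x25704  (4 entries read)
#1 VA=0x9868360426E (r,kernel):
  [0] read 0x1A idx=19: raw=0x26007 flags P=1 W=1 U=1 S=0
  [1] read 0x26 idx=26: raw=0x2A007 flags P=1 W=1 U=1 S=0
  [2] read 0x2A idx=27: raw=0x2C007 flags P=1 W=1 U=1 S=0
  [3] read 0x2C idx=4: raw=0x30007 flags P=1 W=1 U=1 S=0
  → PA=0x3026E  (4 entries read)
#2 VA=0x9868360426E (r,kernel):
  TLB hit vpn=0x98683604 → PA=0x3026E
#3 VA=0x182C1606EF6 (r,kernel):
  [0] read 0x1A idx=3: raw=0x32007 flags P=1 W=1 U=1 S=0
  [1] read 0x32 idx=11: raw=0x34007 flags P=1 W=1 U=1 S=0
  [2] read 0x34 idx=11: raw=0x37007 flags P=1 W=1 U=1 S=0
  [3] read 0x37 idx=6: raw=0x44004 flags P=0 W=0 U=1 S=0
  ✗ PAGE_NOT_PRESENT  [4 reads]

Entries read for #2: 0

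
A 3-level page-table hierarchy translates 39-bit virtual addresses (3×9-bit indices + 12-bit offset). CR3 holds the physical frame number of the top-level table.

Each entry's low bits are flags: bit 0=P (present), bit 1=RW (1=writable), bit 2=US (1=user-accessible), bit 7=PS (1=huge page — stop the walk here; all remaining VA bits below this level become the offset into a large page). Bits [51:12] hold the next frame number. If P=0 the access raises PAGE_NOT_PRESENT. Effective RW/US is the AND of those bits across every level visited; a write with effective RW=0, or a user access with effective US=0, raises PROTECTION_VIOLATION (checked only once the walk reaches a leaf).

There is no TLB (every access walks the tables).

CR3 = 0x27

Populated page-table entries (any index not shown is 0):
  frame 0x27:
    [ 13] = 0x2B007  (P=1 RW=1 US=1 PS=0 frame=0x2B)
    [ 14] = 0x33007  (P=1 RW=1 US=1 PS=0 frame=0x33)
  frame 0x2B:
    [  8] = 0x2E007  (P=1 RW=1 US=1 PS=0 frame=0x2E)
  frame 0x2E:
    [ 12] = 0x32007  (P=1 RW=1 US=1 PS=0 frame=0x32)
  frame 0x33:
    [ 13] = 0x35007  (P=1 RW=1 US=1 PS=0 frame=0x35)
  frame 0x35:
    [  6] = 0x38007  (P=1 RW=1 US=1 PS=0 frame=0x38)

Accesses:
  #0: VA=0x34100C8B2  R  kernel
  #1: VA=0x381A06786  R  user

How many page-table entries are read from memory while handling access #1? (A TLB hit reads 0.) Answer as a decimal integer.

Trace:
#0 VA=0x34100C8B2 (r,kernel):
  L0 @0x27[13] → 0x2B007  P=1,RW=1,US=1,PS=0
  L1 @0x2B[8] → 0x2E007  P=1,RW=1,US=1,PS=0
  L2 @0x2E[12] → 0x32007  P=1,RW=1,US=1,PS=0
  ⇒ phys 0x328B2  [3 reads]
#1 VA=0x381A06786 (r,user):
  L0 @0x27[14] → 0x33007  P=1,RW=1,US=1,PS=0
  L1 @0x33[13] → 0x35007  P=1,RW=1,US=1,PS=0
  L2 @0x35[6] → 0x38007  P=1,RW=1,US=1,PS=0
  ⇒ phys 0x38786  [3 reads]

Entries read for #1: 3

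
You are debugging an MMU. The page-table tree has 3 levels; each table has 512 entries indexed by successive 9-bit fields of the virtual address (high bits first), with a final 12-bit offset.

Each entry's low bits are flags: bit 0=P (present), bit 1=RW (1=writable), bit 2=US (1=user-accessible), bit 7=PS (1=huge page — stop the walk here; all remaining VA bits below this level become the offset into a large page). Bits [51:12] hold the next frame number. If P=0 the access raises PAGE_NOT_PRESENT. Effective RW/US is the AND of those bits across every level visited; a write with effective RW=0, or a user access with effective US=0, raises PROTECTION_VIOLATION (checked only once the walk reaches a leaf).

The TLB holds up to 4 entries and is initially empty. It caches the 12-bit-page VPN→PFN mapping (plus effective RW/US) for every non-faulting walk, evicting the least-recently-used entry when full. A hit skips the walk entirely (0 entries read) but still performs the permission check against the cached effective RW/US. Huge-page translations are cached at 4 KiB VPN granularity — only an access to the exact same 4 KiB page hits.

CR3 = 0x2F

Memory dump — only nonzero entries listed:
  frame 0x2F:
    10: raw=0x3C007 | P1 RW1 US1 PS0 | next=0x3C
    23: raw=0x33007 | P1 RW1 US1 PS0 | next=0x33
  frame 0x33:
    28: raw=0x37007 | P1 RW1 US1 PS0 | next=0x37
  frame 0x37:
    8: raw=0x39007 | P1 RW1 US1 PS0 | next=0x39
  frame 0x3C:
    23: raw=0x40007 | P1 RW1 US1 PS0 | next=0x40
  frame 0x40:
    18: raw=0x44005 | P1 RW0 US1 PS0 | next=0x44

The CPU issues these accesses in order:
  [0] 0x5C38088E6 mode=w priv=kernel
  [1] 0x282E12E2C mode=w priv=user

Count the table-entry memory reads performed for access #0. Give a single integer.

Per-access translation:
#0 VA=0x5C38088E6 (w,kernel):
  L0 @0x2F[23] → 0x33007  P=1,RW=1,US=1,PS=0
  L1 @0x33[28] → 0x37007  P=1,RW=1,US=1,PS=0
  L2 @0x37[8] → 0x39007  P=1,RW=1,US=1,PS=0
  → PA=0x398E6  (3 entries read)
#1 VA=0x282E12E2C (w,user):
  L0 @0x2F[10] → 0x3C007  P=1,RW=1,US=1,PS=0
  L1 @0x3C[23] → 0x40007  P=1,RW=1,US=1,PS=0
  L2 @0x40[18] → 0x44005  P=1,RW=0,US=1,PS=0
  → PROTECTION_VIOLATION  (3 entries read)

Entries read for #0: 3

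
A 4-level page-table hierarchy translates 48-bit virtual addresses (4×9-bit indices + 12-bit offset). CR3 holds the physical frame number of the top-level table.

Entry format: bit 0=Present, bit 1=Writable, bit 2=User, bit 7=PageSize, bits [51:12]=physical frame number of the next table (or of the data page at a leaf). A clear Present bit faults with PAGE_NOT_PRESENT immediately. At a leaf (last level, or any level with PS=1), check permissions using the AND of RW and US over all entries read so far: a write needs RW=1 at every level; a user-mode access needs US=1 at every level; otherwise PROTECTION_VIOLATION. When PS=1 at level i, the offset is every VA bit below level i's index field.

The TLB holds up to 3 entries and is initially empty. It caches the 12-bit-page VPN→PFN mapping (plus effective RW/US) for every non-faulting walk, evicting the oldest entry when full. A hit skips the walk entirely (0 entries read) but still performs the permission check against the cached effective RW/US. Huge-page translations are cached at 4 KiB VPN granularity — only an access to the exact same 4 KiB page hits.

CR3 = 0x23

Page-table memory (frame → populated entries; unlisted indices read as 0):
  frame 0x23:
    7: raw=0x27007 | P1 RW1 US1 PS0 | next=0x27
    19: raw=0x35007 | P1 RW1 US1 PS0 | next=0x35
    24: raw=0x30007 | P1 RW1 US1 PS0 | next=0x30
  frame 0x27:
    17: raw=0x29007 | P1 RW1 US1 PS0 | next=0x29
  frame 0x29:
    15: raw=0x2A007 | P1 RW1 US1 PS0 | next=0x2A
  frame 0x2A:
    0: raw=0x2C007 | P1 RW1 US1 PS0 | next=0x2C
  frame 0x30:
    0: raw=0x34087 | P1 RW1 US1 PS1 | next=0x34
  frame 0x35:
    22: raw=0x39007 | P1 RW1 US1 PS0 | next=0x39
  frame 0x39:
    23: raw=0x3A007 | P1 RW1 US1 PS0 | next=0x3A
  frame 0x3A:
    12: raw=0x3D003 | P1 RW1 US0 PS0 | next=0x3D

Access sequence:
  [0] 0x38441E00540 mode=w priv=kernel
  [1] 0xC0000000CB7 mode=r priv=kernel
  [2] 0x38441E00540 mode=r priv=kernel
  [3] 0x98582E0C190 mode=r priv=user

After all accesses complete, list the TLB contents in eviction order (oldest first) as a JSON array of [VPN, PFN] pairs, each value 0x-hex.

Per-access translation:
#0 VA=0x38441E00540 (w,kernel):
  [0] read 0x23 idx=7: raw=0x27007 flags P=1 W=1 U=1 S=0
  [1] read 0x27 idx=17: raw=0x29007 flags P=1 W=1 U=1 S=0
  [2] read 0x29 idx=15: raw=0x2A007 flags P=1 W=1 U=1 S=0
  [3] read 0x2A idx=0: raw=0x2C007 flags P=1 W=1 U=1 S=0
  → PA=0x2C540  (4 entries read)
#1 VA=0xC0000000CB7 (r,kernel):
  [0] read 0x23 idx=24: raw=0x30007 flags P=1 W=1 U=1 S=0
  [1] read 0x30 idx=0: raw=0x34087 flags P=1 W=1 U=1 S=1
  → PA=0x34CB7 (huge @L1)  (2 entries read)
#2 VA=0x38441E00540 (r,kernel):
  TLB hit vpn=0x38441E00 → PA=0x2C540
#3 VA=0x98582E0C190 (r,user):
  [0] read 0x23 idx=19: raw=0x35007 flags P=1 W=1 U=1 S=0
  [1] read 0x35 idx=22: raw=0x39007 flags P=1 W=1 U=1 S=0
  [2] read 0x39 idx=23: raw=0x3A007 flags P=1 W=1 U=1 S=0
  [3] read 0x3A idx=12: raw=0x3D003 flags P=1 W=1 U=0 S=0
  ✗ PROTECTION_VIOLATION  [4 reads]

TLB: [["0x38441E00", "0x2C"], ["0xC0000000", "0x34"]]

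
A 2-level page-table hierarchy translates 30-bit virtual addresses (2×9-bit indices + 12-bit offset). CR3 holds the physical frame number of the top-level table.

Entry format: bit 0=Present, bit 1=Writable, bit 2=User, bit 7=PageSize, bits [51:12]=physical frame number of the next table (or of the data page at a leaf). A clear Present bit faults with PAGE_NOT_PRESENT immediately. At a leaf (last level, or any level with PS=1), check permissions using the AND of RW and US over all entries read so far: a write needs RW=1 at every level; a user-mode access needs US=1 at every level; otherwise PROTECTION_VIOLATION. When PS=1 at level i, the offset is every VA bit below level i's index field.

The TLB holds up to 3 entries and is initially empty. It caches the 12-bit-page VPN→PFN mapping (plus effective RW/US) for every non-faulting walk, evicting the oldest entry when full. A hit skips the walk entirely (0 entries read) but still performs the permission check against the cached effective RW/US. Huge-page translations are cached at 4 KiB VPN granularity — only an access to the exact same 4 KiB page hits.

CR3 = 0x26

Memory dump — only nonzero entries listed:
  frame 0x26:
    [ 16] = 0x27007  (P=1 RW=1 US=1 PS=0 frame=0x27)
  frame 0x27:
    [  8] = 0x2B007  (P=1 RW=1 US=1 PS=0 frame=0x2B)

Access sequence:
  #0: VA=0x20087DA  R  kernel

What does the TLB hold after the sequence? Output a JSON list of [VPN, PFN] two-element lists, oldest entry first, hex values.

Per-access translation:
#0 VA=0x20087DA (r,kernel):
  lvl0: tbl 0x26, slot 16 ⇒ 0x27007 (P1/RW1/US1/PS0)
  lvl1: tbl 0x27, slot 8 ⇒ 0x2B007 (P1/RW1/US1/PS0)
  ✓ 0x2B7DA  — 2 lookups

TLB: [["0x2008", "0x2B"]]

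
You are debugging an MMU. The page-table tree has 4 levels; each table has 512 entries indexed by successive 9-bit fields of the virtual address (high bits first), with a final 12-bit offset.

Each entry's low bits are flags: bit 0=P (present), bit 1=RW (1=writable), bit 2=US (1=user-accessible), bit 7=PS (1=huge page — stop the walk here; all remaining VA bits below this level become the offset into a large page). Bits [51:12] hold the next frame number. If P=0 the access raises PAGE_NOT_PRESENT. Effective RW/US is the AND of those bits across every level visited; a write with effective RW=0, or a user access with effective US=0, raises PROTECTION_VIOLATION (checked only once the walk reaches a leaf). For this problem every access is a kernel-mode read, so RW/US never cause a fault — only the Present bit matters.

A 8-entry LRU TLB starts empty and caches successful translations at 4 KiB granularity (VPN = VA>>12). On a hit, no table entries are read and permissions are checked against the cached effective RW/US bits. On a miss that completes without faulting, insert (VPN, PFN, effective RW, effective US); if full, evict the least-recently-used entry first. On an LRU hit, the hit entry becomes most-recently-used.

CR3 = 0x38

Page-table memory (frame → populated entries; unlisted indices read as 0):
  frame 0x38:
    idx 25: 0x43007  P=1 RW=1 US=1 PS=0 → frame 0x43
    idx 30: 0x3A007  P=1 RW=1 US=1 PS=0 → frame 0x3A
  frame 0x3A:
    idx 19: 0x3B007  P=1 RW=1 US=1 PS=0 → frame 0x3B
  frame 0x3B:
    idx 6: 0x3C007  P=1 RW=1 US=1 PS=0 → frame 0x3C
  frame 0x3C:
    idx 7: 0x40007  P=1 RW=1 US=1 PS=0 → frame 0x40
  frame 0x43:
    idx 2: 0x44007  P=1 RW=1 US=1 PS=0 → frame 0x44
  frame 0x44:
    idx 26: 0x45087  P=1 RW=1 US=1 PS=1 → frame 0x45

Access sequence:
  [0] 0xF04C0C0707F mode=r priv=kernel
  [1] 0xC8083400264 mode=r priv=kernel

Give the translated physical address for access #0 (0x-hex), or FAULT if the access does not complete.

Trace:
#0 VA=0xF04C0C0707F (r,kernel):
  L0 @0x38[30] → 0x3A007  P=1,RW=1,US=1,PS=0
  L1 @0x3A[19] → 0x3B007  P=1,RW=1,US=1,PS=0
  L2 @0x3B[6] → 0x3C007  P=1,RW=1,US=1,PS=0
  L3 @0x3C[7] → 0x40007  P=1,RW=1,US=1,PS=0
  ✓ 0x4007F  — 4 lookups
#1 VA=0xC8083400264 (r,kernel):
  L0 @0x38[25] → 0x43007  P=1,RW=1,US=1,PS=0
  L1 @0x43[2] → 0x44007  P=1,RW=1,US=1,PS=0
  L2 @0x44[26] → 0x45087  P=1,RW=1,US=1,PS=1
  ✓ 0x45264 (huge @L2)  — 3 lookups

Access #0 PA: 0x4007F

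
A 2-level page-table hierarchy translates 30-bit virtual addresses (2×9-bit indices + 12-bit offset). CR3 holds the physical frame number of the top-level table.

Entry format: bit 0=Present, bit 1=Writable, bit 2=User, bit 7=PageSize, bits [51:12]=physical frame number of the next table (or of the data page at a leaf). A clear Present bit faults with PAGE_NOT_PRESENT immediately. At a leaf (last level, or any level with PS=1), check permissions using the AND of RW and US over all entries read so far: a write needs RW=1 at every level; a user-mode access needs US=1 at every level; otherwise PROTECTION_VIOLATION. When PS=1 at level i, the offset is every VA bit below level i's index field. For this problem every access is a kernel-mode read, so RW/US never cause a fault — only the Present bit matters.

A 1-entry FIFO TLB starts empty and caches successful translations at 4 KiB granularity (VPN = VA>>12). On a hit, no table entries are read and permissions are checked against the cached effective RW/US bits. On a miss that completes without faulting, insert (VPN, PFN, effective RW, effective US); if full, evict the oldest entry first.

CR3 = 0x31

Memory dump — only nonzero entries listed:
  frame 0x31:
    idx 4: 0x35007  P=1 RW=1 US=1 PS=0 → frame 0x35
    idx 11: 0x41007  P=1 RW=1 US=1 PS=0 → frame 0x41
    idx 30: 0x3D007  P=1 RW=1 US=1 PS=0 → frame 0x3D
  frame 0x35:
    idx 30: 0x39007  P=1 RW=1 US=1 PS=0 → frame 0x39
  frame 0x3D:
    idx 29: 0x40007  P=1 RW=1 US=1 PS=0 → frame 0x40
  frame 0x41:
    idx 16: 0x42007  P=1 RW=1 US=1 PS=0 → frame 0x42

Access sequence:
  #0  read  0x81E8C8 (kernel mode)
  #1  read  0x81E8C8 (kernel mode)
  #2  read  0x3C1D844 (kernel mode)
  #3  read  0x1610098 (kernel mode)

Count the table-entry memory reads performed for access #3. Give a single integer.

Walk each access:
#0 VA=0x81E8C8 (r,kernel):
  lvl0: tbl 0x31, slot 4 ⇒ 0x35007 (P1/RW1/US1/PS0)
  lvl1: tbl 0x35, slot 30 ⇒ 0x39007 (P1/RW1/US1/PS0)
  → PA=0x398C8  (2 entries read)
#1 VA=0x81E8C8 (r,kernel):
  TLB hit vpn=0x81E → PA=0x398C8
#2 VA=0x3C1D844 (r,kernel):
  lvl0: tbl 0x31, slot 30 ⇒ 0x3D007 (P1/RW1/US1/PS0)
  lvl1: tbl 0x3D, slot 29 ⇒ 0x40007 (P1/RW1/US1/PS0)
  → PA=0x40844  (2 entries read)
#3 VA=0x1610098 (r,kernel):
  lvl0: tbl 0x31, slot 11 ⇒ 0x41007 (P1/RW1/US1/PS0)
  lvl1: tbl 0x41, slot 16 ⇒ 0x42007 (P1/RW1/US1/PS0)
  → PA=0x42098  (2 entries read)

Entries read for #3: 2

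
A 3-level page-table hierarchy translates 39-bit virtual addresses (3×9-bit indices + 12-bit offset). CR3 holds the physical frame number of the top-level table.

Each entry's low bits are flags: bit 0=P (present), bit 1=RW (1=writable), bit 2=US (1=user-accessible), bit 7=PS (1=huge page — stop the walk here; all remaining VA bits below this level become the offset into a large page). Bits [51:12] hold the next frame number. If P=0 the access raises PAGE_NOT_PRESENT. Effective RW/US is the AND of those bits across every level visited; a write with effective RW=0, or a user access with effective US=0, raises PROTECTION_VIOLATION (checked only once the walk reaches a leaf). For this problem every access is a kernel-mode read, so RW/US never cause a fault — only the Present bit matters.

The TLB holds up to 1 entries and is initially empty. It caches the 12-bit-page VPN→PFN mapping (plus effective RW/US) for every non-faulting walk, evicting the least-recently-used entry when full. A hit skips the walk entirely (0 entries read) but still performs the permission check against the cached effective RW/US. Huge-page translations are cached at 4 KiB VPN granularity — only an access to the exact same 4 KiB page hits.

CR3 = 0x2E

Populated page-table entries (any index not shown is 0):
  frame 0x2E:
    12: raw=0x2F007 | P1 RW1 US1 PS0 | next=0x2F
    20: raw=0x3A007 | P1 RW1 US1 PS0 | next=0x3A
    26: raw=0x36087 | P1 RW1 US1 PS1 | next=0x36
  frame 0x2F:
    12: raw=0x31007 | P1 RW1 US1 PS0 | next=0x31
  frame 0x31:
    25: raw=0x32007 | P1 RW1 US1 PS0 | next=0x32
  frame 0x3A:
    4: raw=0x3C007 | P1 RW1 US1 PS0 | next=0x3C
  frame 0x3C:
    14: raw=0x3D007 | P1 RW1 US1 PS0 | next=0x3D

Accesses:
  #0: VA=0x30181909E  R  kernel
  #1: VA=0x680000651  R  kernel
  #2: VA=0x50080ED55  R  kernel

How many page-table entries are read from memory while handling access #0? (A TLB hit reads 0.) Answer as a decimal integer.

Per-access translation:
#0 VA=0x30181909E (r,kernel):
  L0: frame=0x2E idx=12 entry=0x2F007 [P=1 RW=1 US=1 PS=0]
  L1: frame=0x2F idx=12 entry=0x31007 [P=1 RW=1 US=1 PS=0]
  L2: frame=0x31 idx=25 entry=0x32007 [P=1 RW=1 US=1 PS=0]
  → PA=0x3209E  (3 entries read)
#1 VA=0x680000651 (r,kernel):
  L0: frame=0x2E idx=26 entry=0x36087 [P=1 RW=1 US=1 PS=1]
  → PA=0x36651 (huge @L0)  (1 entries read)
#2 VA=0x50080ED55 (r,kernel):
  L0: frame=0x2E idx=20 entry=0x3A007 [P=1 RW=1 US=1 PS=0]
  L1: frame=0x3A idx=4 entry=0x3C007 [P=1 RW=1 US=1 PS=0]
  L2: frame=0x3C idx=14 entry=0x3D007 [P=1 RW=1 US=1 PS=0]
  → PA=0x3DD55  (3 entries read)

Entries read for #0: 3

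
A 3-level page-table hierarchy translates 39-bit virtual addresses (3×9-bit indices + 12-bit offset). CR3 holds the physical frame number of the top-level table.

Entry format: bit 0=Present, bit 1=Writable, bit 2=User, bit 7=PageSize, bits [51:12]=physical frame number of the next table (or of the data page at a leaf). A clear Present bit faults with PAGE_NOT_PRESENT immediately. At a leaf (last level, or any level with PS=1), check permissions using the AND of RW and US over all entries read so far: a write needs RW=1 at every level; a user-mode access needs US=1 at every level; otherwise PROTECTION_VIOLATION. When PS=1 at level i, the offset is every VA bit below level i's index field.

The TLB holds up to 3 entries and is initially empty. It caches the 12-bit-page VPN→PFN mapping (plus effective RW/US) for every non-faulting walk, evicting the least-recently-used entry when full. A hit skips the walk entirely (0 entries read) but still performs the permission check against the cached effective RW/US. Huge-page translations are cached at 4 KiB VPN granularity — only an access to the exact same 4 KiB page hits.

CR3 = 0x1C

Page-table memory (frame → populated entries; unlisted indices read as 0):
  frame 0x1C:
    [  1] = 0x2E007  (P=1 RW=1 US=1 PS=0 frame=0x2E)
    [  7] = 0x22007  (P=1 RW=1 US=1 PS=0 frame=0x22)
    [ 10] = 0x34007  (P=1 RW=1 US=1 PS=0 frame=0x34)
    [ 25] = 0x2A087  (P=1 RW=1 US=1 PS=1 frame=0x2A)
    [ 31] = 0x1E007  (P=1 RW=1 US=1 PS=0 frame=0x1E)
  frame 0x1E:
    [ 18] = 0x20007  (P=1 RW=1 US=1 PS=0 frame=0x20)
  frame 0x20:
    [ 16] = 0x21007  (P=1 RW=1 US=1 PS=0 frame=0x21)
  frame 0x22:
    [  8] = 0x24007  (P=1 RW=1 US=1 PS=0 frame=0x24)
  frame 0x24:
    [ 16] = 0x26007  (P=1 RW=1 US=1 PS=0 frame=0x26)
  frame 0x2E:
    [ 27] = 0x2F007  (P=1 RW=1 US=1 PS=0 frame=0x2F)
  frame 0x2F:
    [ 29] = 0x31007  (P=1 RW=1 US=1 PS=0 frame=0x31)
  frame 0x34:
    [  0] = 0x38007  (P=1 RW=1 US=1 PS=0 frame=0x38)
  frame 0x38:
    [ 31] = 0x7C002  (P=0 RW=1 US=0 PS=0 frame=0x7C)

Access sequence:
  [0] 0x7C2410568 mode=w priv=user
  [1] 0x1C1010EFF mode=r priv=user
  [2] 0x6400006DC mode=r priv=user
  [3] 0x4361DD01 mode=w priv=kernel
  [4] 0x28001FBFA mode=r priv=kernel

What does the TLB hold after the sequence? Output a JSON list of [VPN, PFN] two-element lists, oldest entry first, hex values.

Per-access translation:
#0 VA=0x7C2410568 (w,user):
  lvl0: tbl 0x1C, slot 31 ⇒ 0x1E007 (P1/RW1/US1/PS0)
  lvl1: tbl 0x1E, slot 18 ⇒ 0x20007 (P1/RW1/US1/PS0)
  lvl2: tbl 0x20, slot 16 ⇒ 0x21007 (P1/RW1/US1/PS0)
  ✓ 0x21568  — 3 lookups
#1 VA=0x1C1010EFF (r,user):
  lvl0: tbl 0x1C, slot 7 ⇒ 0x22007 (P1/RW1/US1/PS0)
  lvl1: tbl 0x22, slot 8 ⇒ 0x24007 (P1/RW1/US1/PS0)
  lvl2: tbl 0x24, slot 16 ⇒ 0x26007 (P1/RW1/US1/PS0)
  ✓ 0x26EFF  — 3 lookups
#2 VA=0x6400006DC (r,user):
  lvl0: tbl 0x1C, slot 25 ⇒ 0x2A087 (P1/RW1/US1/PS1)
  ✓ 0x2A6DC (huge @L0)  — 1 lookups
#3 VA=0x4361DD01 (w,kernel):
  lvl0: tbl 0x1C, slot 1 ⇒ 0x2E007 (P1/RW1/US1/PS0)
  lvl1: tbl 0x2E, slot 27 ⇒ 0x2F007 (P1/RW1/US1/PS0)
  lvl2: tbl 0x2F, slot 29 ⇒ 0x31007 (P1/RW1/US1/PS0)
  ✓ 0x31D01  — 3 lookups
#4 VA=0x28001FBFA (r,kernel):
  lvl0: tbl 0x1C, slot 10 ⇒ 0x34007 (P1/RW1/US1/PS0)
  lvl1: tbl 0x34, slot 0 ⇒ 0x38007 (P1/RW1/US1/PS0)
  lvl2: tbl 0x38, slot 31 ⇒ 0x7C002 (P0/RW1/US0/PS0)
  ✗ PAGE_NOT_PRESENT  [3 reads]

TLB: [["0x1C1010", "0x26"], ["0x640000", "0x2A"], ["0x4361D", "0x31"]]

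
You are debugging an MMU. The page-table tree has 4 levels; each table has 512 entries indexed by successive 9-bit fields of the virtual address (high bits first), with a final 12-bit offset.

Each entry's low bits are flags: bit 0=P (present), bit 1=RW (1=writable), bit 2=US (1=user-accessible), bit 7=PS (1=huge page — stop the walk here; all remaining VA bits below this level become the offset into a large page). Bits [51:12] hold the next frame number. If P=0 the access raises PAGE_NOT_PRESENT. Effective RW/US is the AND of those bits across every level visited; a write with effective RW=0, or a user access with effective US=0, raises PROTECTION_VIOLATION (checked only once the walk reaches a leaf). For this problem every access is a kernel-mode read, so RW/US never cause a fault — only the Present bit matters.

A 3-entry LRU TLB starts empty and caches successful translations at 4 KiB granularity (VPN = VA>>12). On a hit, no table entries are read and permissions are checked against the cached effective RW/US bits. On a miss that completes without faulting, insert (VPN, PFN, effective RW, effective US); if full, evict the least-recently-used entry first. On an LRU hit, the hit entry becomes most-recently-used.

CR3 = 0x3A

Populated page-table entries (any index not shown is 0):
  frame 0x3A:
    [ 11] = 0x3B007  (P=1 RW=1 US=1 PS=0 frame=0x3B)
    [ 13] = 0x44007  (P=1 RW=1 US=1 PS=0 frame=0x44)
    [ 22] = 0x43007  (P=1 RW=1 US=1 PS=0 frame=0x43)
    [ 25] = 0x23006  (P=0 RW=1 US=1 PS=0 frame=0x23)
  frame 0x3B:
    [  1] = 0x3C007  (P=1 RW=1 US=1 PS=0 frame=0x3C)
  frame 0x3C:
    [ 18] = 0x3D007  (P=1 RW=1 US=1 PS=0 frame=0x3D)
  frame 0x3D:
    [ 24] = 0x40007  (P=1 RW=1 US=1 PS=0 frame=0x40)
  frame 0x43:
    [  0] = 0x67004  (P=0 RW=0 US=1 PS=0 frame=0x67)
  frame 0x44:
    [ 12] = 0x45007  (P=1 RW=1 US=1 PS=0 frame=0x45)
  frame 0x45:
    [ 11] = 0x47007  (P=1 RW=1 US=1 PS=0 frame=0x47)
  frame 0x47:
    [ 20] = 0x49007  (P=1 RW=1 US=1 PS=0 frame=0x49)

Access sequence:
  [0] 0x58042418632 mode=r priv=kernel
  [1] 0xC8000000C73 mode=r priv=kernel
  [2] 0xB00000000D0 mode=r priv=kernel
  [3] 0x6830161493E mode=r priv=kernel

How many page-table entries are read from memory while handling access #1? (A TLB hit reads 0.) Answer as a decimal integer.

Trace:
#0 VA=0x58042418632 (r,kernel):
  [0] read 0x3A idx=11: raw=0x3B007 flags P=1 W=1 U=1 S=0
  [1] read 0x3B idx=1: raw=0x3C007 flags P=1 W=1 U=1 S=0
  [2] read 0x3C idx=18: raw=0x3D007 flags P=1 W=1 U=1 S=0
  [3] read 0x3D idx=24: raw=0x40007 flags P=1 W=1 U=1 S=0
  ✓ 0x40632  — 4 lookups
#1 VA=0xC8000000C73 (r,kernel):
  [0] read 0x3A idx=25: raw=0x23006 flags P=0 W=1 U=1 S=0
  ⇒ fault: PAGE_NOT_PRESENT  — 1 lookups
#2 VA=0xB00000000D0 (r,kernel):
  [0] read 0x3A idx=22: raw=0x43007 flags P=1 W=1 U=1 S=0
  [1] read 0x43 idx=0: raw=0x67004 flags P=0 W=0 U=1 S=0
  ⇒ fault: PAGE_NOT_PRESENT  — 2 lookups
#3 VA=0x6830161493E (r,kernel):
  [0] read 0x3A idx=13: raw=0x44007 flags P=1 W=1 U=1 S=0
  [1] read 0x44 idx=12: raw=0x45007 flags P=1 W=1 U=1 S=0
  [2] read 0x45 idx=11: raw=0x47007 flags P=1 W=1 U=1 S=0
  [3] read 0x47 idx=20: raw=0x49007 flags P=1 W=1 U=1 S=0
  ✓ 0x4993E  — 4 lookups

Entries read for #1: 1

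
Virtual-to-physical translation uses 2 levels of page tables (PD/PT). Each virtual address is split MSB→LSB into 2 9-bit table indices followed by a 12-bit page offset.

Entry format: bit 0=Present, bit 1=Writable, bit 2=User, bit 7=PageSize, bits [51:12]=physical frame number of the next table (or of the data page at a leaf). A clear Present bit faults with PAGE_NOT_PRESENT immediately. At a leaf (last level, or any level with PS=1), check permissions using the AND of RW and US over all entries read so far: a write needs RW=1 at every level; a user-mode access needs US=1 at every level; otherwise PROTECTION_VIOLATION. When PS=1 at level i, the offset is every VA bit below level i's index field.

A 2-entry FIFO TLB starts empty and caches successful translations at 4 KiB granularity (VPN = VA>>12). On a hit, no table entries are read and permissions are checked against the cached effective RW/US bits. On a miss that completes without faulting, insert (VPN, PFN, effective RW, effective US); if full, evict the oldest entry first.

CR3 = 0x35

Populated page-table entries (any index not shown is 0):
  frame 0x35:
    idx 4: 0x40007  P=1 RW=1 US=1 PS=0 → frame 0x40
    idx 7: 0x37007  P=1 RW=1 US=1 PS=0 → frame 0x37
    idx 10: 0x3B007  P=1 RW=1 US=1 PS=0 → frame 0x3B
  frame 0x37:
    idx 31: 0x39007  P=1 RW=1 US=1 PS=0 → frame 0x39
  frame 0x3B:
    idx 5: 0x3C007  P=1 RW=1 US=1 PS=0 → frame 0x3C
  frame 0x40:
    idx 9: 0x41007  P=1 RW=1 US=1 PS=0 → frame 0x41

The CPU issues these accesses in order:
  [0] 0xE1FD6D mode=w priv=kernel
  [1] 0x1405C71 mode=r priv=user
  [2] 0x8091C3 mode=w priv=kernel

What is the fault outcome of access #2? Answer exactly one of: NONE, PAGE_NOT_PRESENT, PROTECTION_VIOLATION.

Per-access translation:
#0 VA=0xE1FD6D (w,kernel):
  L0: frame=0x35 idx=7 entry=0x37007 [P=1 RW=1 US=1 PS=0]
  L1: frame=0x37 idx=31 entry=0x39007 [P=1 RW=1 US=1 PS=0]
  ✓ 0x39D6D  — 2 lookups
#1 VA=0x1405C71 (r,user):
  L0: frame=0x35 idx=10 entry=0x3B007 [P=1 RW=1 US=1 PS=0]
  L1: frame=0x3B idx=5 entry=0x3C007 [P=1 RW=1 US=1 PS=0]
  ✓ 0x3CC71  — 2 lookups
#2 VA=0x8091C3 (w,kernel):
  L0: frame=0x35 idx=4 entry=0x40007 [P=1 RW=1 US=1 PS=0]
  L1: frame=0x40 idx=9 entry=0x41007 [P=1 RW=1 US=1 PS=0]
  ✓ 0x411C3  — 2 lookups

Access #2 fault: NONE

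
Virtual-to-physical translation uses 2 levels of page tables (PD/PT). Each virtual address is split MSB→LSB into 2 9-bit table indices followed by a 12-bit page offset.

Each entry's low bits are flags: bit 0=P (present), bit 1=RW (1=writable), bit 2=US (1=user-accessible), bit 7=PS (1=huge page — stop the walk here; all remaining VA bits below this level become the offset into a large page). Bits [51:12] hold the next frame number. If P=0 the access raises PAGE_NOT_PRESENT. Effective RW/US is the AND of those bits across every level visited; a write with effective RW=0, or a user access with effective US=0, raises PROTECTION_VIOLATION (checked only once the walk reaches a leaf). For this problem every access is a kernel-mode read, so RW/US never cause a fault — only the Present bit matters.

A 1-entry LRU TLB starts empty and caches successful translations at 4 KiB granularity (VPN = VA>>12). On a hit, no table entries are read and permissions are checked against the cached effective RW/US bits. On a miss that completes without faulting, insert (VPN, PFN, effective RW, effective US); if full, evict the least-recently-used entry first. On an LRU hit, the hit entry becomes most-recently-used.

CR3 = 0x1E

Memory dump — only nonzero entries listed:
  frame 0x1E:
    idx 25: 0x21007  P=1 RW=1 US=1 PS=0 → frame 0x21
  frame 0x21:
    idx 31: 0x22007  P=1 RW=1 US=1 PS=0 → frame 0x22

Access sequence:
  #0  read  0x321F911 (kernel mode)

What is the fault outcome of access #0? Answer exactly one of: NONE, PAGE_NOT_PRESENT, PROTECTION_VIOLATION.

Walk each access:
#0 VA=0x321F911 (r,kernel):
  L0: frame=0x1E idx=25 entry=0x21007 [P=1 RW=1 US=1 PS=0]
  L1: frame=0x21 idx=31 entry=0x22007 [P=1 RW=1 US=1 PS=0]
  ⇒ phys 0x22911  [2 reads]

Access #0 fault: NONE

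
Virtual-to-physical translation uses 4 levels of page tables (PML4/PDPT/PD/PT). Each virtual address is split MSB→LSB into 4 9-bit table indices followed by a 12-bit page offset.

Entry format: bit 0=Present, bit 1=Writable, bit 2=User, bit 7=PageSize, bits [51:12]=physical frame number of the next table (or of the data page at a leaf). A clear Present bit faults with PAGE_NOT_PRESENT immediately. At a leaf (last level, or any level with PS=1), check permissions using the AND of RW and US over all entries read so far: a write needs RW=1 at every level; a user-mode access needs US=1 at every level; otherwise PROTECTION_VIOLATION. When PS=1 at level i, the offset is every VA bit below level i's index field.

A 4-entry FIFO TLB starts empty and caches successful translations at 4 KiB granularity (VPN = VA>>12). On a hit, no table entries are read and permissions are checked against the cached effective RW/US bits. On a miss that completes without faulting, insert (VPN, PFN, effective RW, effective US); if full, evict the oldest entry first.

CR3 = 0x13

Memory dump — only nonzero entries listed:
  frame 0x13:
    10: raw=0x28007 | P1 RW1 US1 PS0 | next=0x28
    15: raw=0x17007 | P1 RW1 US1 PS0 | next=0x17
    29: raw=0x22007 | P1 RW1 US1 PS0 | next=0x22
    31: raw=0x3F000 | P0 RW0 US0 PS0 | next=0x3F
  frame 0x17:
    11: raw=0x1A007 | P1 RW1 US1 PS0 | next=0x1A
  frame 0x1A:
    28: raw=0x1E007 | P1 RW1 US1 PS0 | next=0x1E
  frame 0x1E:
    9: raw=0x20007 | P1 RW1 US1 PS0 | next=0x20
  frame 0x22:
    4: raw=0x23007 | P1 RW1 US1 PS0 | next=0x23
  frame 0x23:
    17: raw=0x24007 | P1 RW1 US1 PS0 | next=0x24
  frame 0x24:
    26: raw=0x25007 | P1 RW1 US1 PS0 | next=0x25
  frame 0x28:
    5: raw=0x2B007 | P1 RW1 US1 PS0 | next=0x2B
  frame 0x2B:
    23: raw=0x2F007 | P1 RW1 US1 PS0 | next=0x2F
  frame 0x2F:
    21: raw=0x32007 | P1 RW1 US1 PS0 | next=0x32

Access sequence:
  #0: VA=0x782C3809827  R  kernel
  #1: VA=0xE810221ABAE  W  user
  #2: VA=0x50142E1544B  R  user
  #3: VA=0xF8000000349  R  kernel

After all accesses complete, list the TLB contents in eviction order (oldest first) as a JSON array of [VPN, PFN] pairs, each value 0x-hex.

Walk each access:
#0 VA=0x782C3809827 (r,kernel):
  L0: frame=0x13 idx=15 entry=0x17007 [P=1 RW=1 US=1 PS=0]
  L1: frame=0x17 idx=11 entry=0x1A007 [P=1 RW=1 US=1 PS=0]
  L2: frame=0x1A idx=28 entry=0x1E007 [P=1 RW=1 US=1 PS=0]
  L3: frame=0x1E idx=9 entry=0x20007 [P=1 RW=1 US=1 PS=0]
  → PA=0x20827  (4 entries read)
#1 VA=0xE810221ABAE (w,user):
  L0: frame=0x13 idx=29 entry=0x22007 [P=1 RW=1 US=1 PS=0]
  L1: frame=0x22 idx=4 entry=0x23007 [P=1 RW=1 US=1 PS=0]
  L2: frame=0x23 idx=17 entry=0x24007 [P=1 RW=1 US=1 PS=0]
  L3: frame=0x24 idx=26 entry=0x25007 [P=1 RW=1 US=1 PS=0]
  → PA=0x25BAE  (4 entries read)
#2 VA=0x50142E1544B (r,user):
  L0: frame=0x13 idx=10 entry=0x28007 [P=1 RW=1 US=1 PS=0]
  L1: frame=0x28 idx=5 entry=0x2B007 [P=1 RW=1 US=1 PS=0]
  L2: frame=0x2B idx=23 entry=0x2F007 [P=1 RW=1 US=1 PS=0]
  L3: frame=0x2F idx=21 entry=0x32007 [P=1 RW=1 US=1 PS=0]
  → PA=0x3244B  (4 entries read)
#3 VA=0xF8000000349 (r,kernel):
  L0: frame=0x13 idx=31 entry=0x3F000 [P=0 RW=0 US=0 PS=0]
  ✗ PAGE_NOT_PRESENT  [1 reads]

TLB: [["0x782C3809", "0x20"], ["0xE810221A", "0x25"], ["0x50142E15", "0x32"]]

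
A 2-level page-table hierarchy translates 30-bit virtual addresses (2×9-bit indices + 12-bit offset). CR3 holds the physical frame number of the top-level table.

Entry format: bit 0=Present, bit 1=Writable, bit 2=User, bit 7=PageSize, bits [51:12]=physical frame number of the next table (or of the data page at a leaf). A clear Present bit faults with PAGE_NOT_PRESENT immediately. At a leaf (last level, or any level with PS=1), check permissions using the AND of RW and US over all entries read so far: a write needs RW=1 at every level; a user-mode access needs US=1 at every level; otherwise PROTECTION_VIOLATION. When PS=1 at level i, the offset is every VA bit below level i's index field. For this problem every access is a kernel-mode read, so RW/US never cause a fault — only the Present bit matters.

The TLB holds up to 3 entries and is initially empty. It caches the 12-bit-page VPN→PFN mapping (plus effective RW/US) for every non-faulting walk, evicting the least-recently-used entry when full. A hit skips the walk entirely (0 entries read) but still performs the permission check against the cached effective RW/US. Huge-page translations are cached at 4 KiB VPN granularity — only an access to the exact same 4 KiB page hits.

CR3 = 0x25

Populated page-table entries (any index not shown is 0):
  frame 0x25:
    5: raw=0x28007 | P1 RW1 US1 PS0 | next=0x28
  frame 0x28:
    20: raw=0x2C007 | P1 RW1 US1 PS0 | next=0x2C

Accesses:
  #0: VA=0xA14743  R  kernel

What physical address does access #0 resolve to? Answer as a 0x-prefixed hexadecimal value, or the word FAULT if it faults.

Per-access translation:
#0 VA=0xA14743 (r,kernel):
  lvl0: tbl 0x25, slot 5 ⇒ 0x28007 (P1/RW1/US1/PS0)
  lvl1: tbl 0x28, slot 20 ⇒ 0x2C007 (P1/RW1/US1/PS0)
  ✓ 0x2C743  — 2 lookups

Access #0 PA: 0x2C743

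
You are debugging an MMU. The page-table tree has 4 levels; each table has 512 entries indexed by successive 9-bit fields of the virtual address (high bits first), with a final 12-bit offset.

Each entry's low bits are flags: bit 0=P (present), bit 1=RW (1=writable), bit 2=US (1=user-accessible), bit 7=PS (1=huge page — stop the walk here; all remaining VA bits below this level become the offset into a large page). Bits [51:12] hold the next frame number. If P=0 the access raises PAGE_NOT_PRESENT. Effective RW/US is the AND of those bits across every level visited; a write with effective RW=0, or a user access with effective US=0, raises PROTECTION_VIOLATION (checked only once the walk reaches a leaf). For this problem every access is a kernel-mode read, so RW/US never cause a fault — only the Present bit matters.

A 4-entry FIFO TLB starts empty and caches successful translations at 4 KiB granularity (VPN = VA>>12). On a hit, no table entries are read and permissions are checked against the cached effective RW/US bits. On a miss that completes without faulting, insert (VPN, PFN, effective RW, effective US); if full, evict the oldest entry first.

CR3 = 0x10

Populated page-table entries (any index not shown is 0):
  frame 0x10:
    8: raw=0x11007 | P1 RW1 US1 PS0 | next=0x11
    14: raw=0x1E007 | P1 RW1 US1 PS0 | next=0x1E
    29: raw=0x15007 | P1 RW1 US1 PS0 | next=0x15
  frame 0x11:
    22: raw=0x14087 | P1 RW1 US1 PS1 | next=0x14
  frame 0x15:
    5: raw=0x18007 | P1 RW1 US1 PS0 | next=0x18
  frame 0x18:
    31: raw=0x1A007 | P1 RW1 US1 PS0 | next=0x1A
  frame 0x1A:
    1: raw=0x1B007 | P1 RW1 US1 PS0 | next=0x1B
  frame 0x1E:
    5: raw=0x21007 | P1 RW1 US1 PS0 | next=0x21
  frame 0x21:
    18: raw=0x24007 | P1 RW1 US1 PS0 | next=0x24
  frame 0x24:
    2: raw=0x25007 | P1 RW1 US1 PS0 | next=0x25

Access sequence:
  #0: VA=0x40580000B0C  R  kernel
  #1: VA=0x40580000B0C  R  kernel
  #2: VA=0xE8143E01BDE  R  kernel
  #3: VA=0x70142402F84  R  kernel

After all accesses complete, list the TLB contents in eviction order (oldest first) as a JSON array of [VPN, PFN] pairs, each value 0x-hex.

Trace:
#0 VA=0x40580000B0C (r,kernel):
  [0] read 0x10 idx=8: raw=0x11007 flags P=1 W=1 U=1 S=0
  [1] read 0x11 idx=22: raw=0x14087 flags P=1 W=1 U=1 S=1
  ⇒ phys 0x14B0C (huge @L1)  [2 reads]
#1 VA=0x40580000B0C (r,kernel):
  TLB hit vpn=0x40580000 → PA=0x14B0C
#2 VA=0xE8143E01BDE (r,kernel):
  [0] read 0x10 idx=29: raw=0x15007 flags P=1 W=1 U=1 S=0
  [1] read 0x15 idx=5: raw=0x18007 flags P=1 W=1 U=1 S=0
  [2] read 0x18 idx=31: raw=0x1A007 flags P=1 W=1 U=1 S=0
  [3] read 0x1A idx=1: raw=0x1B007 flags P=1 W=1 U=1 S=0
  ⇒ phys 0x1BBDE  [4 reads]
#3 VA=0x70142402F84 (r,kernel):
  [0] read 0x10 idx=14: raw=0x1E007 flags P=1 W=1 U=1 S=0
  [1] read 0x1E idx=5: raw=0x21007 flags P=1 W=1 U=1 S=0
  [2] read 0x21 idx=18: raw=0x24007 flags P=1 W=1 U=1 S=0
  [3] read 0x24 idx=2: raw=0x25007 flags P=1 W=1 U=1 S=0
  ⇒ phys 0x25F84  [4 reads]

TLB: [["0x40580000", "0x14"], ["0xE8143E01", "0x1B"], ["0x70142402", "0x25"]]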